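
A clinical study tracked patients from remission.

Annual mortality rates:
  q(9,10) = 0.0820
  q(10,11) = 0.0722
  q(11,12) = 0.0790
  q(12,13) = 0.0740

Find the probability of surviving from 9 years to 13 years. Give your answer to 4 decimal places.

0.7264

Chaining the interval survival probabilities: (1 − 0.0820) × (1 − 0.0722) × (1 − 0.0790) × (1 − 0.0740).
= 0.9180 × 0.9278 × 0.9210 × 0.9260 = 0.726386.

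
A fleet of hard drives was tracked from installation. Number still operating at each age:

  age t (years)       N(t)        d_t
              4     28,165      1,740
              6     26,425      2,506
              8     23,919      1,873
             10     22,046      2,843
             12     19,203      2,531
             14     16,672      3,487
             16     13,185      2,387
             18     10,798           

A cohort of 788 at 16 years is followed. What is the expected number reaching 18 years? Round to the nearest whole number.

The relevant probability is 10,798/13,185 = 0.818961.
Expected number = 788 × 0.818961 = 645.

645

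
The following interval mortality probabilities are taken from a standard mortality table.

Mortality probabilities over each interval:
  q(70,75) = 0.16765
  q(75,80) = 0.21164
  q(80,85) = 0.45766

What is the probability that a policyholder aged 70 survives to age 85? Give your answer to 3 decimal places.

0.356

The overall survival probability is (1 − 0.16765) × (1 − 0.21164) × (1 − 0.45766).
= 0.83235 × 0.78836 × 0.54234 = 0.355879.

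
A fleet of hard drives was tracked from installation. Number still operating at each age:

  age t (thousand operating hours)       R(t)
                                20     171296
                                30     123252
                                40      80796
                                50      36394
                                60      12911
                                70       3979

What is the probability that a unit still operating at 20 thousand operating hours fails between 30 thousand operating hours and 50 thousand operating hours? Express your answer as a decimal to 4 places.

This is the probability of reaching 30 but not 50, conditional on being operational at 20: (R(30) − R(50)) / R(20).
= (123252 − 36394) / 171296 = 86858 / 171296 = 0.507064.

0.5071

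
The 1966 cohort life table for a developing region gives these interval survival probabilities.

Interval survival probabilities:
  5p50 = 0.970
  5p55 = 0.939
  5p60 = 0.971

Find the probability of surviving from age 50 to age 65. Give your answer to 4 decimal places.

0.8844

15p50 = 0.970 × 0.939 × 0.971.
= 0.884416.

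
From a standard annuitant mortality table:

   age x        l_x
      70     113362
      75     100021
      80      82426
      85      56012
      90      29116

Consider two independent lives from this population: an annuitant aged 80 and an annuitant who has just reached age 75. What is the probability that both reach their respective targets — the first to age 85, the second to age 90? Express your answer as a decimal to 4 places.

p₁ = l_85/l_80 = 56012/82426 = 0.679543; p₂ = l_90/l_75 = 29116/100021 = 0.291099.
P(both) = p₁ × p₂ = 0.679543 × 0.291099 = 0.197814.

0.1978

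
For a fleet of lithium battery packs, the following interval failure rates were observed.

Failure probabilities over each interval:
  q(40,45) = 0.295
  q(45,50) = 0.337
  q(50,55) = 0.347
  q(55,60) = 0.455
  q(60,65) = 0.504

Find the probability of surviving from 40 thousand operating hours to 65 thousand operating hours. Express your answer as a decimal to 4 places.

Survival from 40 to 65 is the product of surviving each interval: (1 − 0.295) × (1 − 0.337) × (1 − 0.347) × (1 − 0.455) × (1 − 0.504).
= 0.705 × 0.663 × 0.653 × 0.545 × 0.496 = 0.082508.

0.0825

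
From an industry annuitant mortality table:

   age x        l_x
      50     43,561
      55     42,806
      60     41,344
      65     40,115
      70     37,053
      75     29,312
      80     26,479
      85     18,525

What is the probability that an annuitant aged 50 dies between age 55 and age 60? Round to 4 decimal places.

0.0336

This is the probability of reaching 55 but not 60, conditional on being alive at 50: (l_55 − l_60) / l_50.
= (42,806 − 41,344) / 43,561 = 1,462 / 43,561 = 0.033562.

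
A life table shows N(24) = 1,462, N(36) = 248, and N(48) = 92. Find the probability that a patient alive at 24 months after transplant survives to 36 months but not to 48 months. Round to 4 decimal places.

0.1067

This is the probability of reaching 36 but not 48, conditional on being alive at 24: (N(36) − N(48)) / N(24).
= (248 − 92) / 1,462 = 156 / 1,462 = 0.106703.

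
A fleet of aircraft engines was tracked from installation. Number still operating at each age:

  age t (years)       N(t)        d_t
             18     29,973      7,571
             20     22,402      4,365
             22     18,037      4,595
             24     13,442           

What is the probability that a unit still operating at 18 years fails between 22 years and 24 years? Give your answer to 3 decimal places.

This is the probability of reaching 22 but not 24, conditional on being operational at 18: (N(22) − N(24)) / N(18).
= (18,037 − 13,442) / 29,973 = 4,595 / 29,973 = 0.153305.

0.153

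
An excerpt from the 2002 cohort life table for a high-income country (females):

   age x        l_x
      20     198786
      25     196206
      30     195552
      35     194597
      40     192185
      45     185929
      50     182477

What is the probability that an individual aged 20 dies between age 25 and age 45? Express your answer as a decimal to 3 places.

We want 5|20q20 = (l_25 − l_45)/l_20.
This is the probability of reaching 25 but not 45, conditional on being alive at 20: (l_25 − l_45) / l_20.
= (196206 − 185929) / 198786 = 10277 / 198786 = 0.051699.

0.052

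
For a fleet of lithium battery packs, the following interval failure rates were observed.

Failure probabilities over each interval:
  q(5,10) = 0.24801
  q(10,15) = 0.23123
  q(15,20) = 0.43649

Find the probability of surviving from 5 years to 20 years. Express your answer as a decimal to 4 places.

0.3258

P(survive 5→20) = (1 − 0.24801) × (1 − 0.23123) × (1 − 0.43649).
= 0.75199 × 0.76877 × 0.56351 = 0.325769.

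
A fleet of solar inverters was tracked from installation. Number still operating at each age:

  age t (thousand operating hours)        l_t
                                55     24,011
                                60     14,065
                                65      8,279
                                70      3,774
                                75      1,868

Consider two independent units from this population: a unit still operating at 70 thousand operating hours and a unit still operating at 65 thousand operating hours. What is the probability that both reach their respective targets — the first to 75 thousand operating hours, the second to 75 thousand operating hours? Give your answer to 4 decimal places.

0.1117

p₁ = l_75/l_70 = 1,868/3,774 = 0.494966; p₂ = l_75/l_65 = 1,868/8,279 = 0.225631.
P(both) = p₁ × p₂ = 0.494966 × 0.225631 = 0.111680.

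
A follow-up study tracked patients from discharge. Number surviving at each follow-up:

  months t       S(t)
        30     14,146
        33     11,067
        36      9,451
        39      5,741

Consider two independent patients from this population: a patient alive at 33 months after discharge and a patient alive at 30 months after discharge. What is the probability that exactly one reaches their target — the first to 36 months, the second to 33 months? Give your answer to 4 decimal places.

p₁ = S(36)/S(33) = 9,451/11,067 = 0.853980; p₂ = S(33)/S(30) = 11,067/14,146 = 0.782341.
P(exactly one) = p₁(1−p₂) + (1−p₁)p₂ = 0.185876 + 0.114237 = 0.300114.

0.3001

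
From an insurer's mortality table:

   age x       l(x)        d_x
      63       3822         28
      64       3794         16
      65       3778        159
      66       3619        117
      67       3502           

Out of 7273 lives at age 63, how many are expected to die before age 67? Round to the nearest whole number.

609

The relevant probability is 1 − 3502/3822 = 0.083726.
Expected number = 7273 × 0.083726 = 609.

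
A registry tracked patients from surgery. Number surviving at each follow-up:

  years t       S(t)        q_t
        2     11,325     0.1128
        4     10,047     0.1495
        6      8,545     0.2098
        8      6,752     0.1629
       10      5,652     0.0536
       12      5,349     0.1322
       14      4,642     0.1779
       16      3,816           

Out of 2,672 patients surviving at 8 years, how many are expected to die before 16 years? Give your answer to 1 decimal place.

1161.9

The relevant probability is 1 − 3,816/6,752 = 0.434834.
Expected number = 2,672 × 0.434834 = 1161.9.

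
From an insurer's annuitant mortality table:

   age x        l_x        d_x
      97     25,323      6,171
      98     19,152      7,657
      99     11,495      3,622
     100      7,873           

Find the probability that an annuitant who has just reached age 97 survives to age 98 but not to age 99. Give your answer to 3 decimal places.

We want 1|1q97 = (l_98 − l_99)/l_97.
This is the probability of reaching 98 but not 99, conditional on being alive at 97: (l_98 − l_99) / l_97.
= (19,152 − 11,495) / 25,323 = 7,657 / 25,323 = 0.302373.

0.302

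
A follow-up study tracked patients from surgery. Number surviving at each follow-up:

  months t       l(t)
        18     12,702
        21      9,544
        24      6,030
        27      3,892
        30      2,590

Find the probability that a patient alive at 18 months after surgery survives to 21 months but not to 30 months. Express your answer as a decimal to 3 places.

This is the probability of reaching 21 but not 30, conditional on being alive at 18: (l(21) − l(30)) / l(18).
= (9,544 − 2,590) / 12,702 = 6,954 / 12,702 = 0.547473.

0.547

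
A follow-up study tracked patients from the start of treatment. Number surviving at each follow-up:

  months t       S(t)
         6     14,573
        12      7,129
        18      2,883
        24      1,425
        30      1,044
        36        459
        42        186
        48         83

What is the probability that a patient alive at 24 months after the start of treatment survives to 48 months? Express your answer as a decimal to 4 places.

The conditional survival probability is S(48)/S(24) = 83/1,425 = 0.058246.

0.0582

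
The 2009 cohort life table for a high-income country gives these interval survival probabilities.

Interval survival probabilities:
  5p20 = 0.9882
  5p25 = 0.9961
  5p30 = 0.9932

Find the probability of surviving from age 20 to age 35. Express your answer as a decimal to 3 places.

0.978

The overall survival probability is 0.9882 × 0.9961 × 0.9932.
= 0.977652.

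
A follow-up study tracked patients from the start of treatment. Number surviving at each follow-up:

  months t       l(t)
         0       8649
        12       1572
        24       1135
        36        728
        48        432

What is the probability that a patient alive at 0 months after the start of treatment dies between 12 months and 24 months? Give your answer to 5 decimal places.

This is the probability of reaching 12 but not 24, conditional on being alive at 0: (l(12) − l(24)) / l(0).
= (1572 − 1135) / 8649 = 437 / 8649 = 0.050526.

0.05053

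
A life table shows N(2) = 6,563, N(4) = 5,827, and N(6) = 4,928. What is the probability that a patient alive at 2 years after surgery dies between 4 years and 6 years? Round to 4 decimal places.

This is the probability of reaching 4 but not 6, conditional on being alive at 2: (N(4) − N(6)) / N(2).
= (5,827 − 4,928) / 6,563 = 899 / 6,563 = 0.136980.

0.1370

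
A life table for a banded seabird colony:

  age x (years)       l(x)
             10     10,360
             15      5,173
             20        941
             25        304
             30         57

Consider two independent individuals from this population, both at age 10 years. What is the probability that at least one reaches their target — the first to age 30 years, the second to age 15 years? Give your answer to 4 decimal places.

p₁ = l(30)/l(10) = 57/10,360 = 0.005502; p₂ = l(15)/l(10) = 5,173/10,360 = 0.499324.
P(at least one) = 1 − (1−p₁)(1−p₂) = 1 − 0.994498 × 0.500676 = 0.502079.

0.5021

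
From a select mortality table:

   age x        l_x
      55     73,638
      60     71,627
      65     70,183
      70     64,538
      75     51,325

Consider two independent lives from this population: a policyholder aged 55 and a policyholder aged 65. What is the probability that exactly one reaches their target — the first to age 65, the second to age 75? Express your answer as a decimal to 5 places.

p₁ = l_65/l_55 = 70,183/73,638 = 0.953081; p₂ = l_75/l_65 = 51,325/70,183 = 0.731302.
P(exactly one) = p₁(1−p₂) + (1−p₁)p₂ = 0.256091 + 0.034312 = 0.290403.

0.29040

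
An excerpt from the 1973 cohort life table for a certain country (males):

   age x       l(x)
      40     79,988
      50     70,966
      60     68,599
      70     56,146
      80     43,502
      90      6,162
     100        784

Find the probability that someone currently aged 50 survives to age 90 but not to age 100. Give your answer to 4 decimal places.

0.0758

This is the probability of reaching 90 but not 100, conditional on being alive at 50: (l(90) − l(100)) / l(50).
= (6,162 − 784) / 70,966 = 5,378 / 70,966 = 0.075783.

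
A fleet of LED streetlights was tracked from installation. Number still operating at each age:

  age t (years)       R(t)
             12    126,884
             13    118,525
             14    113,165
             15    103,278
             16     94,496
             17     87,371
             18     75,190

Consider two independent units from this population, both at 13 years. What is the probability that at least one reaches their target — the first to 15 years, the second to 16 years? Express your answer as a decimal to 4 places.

0.9739

p₁ = R(15)/R(13) = 103,278/118,525 = 0.871360; p₂ = R(16)/R(13) = 94,496/118,525 = 0.797266.
P(at least one) = 1 − (1−p₁)(1−p₂) = 1 − 0.128640 × 0.202734 = 0.973920.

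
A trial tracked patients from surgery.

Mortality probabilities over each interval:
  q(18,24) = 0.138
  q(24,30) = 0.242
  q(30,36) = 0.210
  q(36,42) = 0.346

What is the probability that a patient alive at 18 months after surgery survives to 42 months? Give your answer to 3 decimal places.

Survival from 18 to 42 is the product of surviving each interval: (1 − 0.138) × (1 − 0.242) × (1 − 0.210) × (1 − 0.346).
= 0.862 × 0.758 × 0.790 × 0.654 = 0.337584.

0.338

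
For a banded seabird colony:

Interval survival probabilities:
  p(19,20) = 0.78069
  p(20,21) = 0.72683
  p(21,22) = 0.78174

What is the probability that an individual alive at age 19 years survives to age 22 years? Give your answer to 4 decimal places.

P(survive 19→22) = 0.78069 × 0.72683 × 0.78174.
= 0.443582.

0.4436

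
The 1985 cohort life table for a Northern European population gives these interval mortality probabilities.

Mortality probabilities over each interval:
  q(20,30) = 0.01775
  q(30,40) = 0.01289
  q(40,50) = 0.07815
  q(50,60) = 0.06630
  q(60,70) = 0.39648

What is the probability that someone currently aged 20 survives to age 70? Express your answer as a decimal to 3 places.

0.504

Chaining the interval survival probabilities: (1 − 0.01775) × (1 − 0.01289) × (1 − 0.07815) × (1 − 0.06630) × (1 − 0.39648).
= 0.98225 × 0.98711 × 0.92185 × 0.93370 × 0.60352 = 0.503671.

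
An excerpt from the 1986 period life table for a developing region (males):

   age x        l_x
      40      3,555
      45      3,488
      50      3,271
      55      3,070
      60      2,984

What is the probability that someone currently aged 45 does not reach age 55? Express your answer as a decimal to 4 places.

P(die before 55 | alive at 45) = 1 − l_55/l_45 = 1 − 3,070/3,488 = (418)/3,488 = 0.119839.

0.1198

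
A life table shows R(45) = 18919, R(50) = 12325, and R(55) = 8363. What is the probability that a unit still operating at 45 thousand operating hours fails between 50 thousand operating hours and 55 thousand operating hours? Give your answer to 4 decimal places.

This is the probability of reaching 50 but not 55, conditional on being operational at 45: (R(50) − R(55)) / R(45).
= (12325 − 8363) / 18919 = 3962 / 18919 = 0.209419.

0.2094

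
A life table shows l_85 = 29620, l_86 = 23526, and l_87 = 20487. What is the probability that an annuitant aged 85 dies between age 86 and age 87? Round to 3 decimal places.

0.103

We want 1|1q85 = (l_86 − l_87)/l_85.
This is the probability of reaching 86 but not 87, conditional on being alive at 85: (l_86 − l_87) / l_85.
= (23526 − 20487) / 29620 = 3039 / 29620 = 0.102600.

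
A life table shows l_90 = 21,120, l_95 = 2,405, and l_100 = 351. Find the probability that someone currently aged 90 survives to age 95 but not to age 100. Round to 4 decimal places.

This is the probability of reaching 95 but not 100, conditional on being alive at 90: (l_95 − l_100) / l_90.
= (2,405 − 351) / 21,120 = 2,054 / 21,120 = 0.097254.

0.0973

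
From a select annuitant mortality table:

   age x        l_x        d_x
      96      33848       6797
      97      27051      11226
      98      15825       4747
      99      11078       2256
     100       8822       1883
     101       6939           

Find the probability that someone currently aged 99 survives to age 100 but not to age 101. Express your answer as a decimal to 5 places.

0.16998

We want 1|1q99 = (l_100 − l_101)/l_99.
This is the probability of reaching 100 but not 101, conditional on being alive at 99: (l_100 − l_101) / l_99.
= (8822 − 6939) / 11078 = 1883 / 11078 = 0.169977.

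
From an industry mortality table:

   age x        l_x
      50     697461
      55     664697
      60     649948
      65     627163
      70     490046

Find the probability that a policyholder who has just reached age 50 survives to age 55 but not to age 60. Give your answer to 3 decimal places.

0.021

We want 5|5q50 = (l_55 − l_60)/l_50.
This is the probability of reaching 55 but not 60, conditional on being alive at 50: (l_55 − l_60) / l_50.
= (664697 − 649948) / 697461 = 14749 / 697461 = 0.021147.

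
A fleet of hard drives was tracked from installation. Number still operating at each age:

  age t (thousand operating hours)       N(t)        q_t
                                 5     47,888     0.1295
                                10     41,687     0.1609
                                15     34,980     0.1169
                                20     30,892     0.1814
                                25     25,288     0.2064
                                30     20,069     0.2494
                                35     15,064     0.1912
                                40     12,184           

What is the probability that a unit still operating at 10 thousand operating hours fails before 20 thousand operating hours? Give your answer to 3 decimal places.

0.259

P(fail before 20 | operational at 10) = 1 − N(20)/N(10) = 1 − 30,892/41,687 = (10,795)/41,687 = 0.258954.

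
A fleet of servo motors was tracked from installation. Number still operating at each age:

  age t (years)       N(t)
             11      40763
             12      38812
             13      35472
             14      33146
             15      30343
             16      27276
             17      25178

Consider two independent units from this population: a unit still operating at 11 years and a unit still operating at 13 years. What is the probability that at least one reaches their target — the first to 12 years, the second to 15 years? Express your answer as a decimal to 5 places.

p₁ = N(12)/N(11) = 38812/40763 = 0.952138; p₂ = N(15)/N(13) = 30343/35472 = 0.855407.
P(at least one) = 1 − (1−p₁)(1−p₂) = 1 − 0.047862 × 0.144593 = 0.993079.

0.99308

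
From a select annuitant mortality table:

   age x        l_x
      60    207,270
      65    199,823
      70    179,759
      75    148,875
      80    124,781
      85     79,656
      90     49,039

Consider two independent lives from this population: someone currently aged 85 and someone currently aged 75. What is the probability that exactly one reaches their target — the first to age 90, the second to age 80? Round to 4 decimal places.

p₁ = l_90/l_85 = 49,039/79,656 = 0.615635; p₂ = l_80/l_75 = 124,781/148,875 = 0.838160.
P(exactly one) = p₁(1−p₂) + (1−p₁)p₂ = 0.099634 + 0.322159 = 0.421794.

0.4218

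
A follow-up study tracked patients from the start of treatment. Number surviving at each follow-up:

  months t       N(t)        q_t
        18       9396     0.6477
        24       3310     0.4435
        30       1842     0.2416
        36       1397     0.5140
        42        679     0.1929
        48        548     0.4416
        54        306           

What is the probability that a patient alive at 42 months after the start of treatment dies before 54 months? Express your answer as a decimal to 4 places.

P(die before 54 | alive at 42) = 1 − N(54)/N(42) = 1 − 306/679 = (373)/679 = 0.549337.

0.5493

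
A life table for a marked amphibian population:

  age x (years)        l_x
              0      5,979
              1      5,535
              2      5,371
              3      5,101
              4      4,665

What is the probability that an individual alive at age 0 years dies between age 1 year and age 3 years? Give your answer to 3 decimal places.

0.073

This is the probability of reaching 1 but not 3, conditional on being alive at 0: (l_1 − l_3) / l_0.
= (5,535 − 5,101) / 5,979 = 434 / 5,979 = 0.072587.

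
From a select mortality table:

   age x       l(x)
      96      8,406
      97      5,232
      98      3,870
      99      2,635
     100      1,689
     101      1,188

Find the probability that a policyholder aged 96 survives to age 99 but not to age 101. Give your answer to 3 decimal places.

This is the probability of reaching 99 but not 101, conditional on being alive at 96: (l(99) − l(101)) / l(96).
= (2,635 − 1,188) / 8,406 = 1,447 / 8,406 = 0.172139.

0.172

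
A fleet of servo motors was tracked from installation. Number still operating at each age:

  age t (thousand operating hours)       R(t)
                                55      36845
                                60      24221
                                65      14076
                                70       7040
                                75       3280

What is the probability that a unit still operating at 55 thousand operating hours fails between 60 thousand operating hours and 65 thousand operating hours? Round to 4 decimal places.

This is the probability of reaching 60 but not 65, conditional on being operational at 55: (R(60) − R(65)) / R(55).
= (24221 − 14076) / 36845 = 10145 / 36845 = 0.275343.

0.2753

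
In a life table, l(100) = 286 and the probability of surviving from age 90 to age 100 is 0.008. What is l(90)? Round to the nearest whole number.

35750

l(90) = l(100) / p = 286 / 0.008 = 35750.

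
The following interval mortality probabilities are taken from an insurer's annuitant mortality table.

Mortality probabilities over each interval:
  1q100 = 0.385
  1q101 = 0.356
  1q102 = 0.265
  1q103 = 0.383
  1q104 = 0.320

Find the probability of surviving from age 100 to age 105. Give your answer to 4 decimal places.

Chaining the interval survival probabilities: (1 − 0.385) × (1 − 0.356) × (1 − 0.265) × (1 − 0.383) × (1 − 0.320).
= 0.615 × 0.644 × 0.735 × 0.617 × 0.680 = 0.122136.

0.1221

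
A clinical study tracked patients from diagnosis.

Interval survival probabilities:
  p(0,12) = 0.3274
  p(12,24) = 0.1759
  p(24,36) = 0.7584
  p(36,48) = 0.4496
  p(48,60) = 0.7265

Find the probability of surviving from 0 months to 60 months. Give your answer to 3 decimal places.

0.014

Survival from 0 to 60 is the product of surviving each interval: 0.3274 × 0.1759 × 0.7584 × 0.4496 × 0.7265.
= 0.014266.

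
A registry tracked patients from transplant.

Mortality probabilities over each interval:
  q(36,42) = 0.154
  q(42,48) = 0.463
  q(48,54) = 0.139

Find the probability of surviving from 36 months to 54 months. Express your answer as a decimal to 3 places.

0.391

P(survive 36→54) = (1 − 0.154) × (1 − 0.463) × (1 − 0.139).
= 0.846 × 0.537 × 0.861 = 0.391154.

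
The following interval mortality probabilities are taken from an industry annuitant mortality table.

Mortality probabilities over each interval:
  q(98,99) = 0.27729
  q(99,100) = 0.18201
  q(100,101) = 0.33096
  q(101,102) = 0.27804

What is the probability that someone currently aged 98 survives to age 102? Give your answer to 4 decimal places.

0.2855

P(survive 98→102) = (1 − 0.27729) × (1 − 0.18201) × (1 − 0.33096) × (1 − 0.27804).
= 0.72271 × 0.81799 × 0.66904 × 0.72196 = 0.285547.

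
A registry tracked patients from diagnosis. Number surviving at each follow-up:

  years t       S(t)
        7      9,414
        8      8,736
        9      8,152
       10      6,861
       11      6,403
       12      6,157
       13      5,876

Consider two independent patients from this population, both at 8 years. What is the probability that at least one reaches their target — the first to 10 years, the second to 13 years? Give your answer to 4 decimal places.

p₁ = S(10)/S(8) = 6,861/8,736 = 0.785371; p₂ = S(13)/S(8) = 5,876/8,736 = 0.672619.
P(at least one) = 1 − (1−p₁)(1−p₂) = 1 − 0.214629 × 0.327381 = 0.929735.

0.9297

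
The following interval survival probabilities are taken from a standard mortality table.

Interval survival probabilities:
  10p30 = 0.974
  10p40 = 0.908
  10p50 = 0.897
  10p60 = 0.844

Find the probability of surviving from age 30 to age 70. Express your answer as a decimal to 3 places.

40p30 = 0.974 × 0.908 × 0.897 × 0.844.
= 0.669545.

0.670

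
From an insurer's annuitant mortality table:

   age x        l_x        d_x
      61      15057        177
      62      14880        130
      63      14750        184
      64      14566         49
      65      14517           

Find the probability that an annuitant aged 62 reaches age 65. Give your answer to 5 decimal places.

We want 3p62 = l_65/l_62.
The conditional survival probability is l_65/l_62 = 14517/14880 = 0.975605.

0.97560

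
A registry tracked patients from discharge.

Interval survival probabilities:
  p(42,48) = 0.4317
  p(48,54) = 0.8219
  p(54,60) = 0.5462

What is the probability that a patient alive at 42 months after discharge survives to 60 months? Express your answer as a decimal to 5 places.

Chaining the interval survival probabilities: 0.4317 × 0.8219 × 0.5462.
= 0.193800.

0.19380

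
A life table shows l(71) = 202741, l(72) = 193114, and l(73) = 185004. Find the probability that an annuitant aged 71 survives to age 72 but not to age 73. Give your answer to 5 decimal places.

0.04000

This is the probability of reaching 72 but not 73, conditional on being alive at 71: (l(72) − l(73)) / l(71).
= (193114 − 185004) / 202741 = 8110 / 202741 = 0.040002.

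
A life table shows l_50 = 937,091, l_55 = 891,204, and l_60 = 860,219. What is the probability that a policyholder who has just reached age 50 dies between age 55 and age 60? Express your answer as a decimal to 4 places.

We want 5|5q50 = (l_55 − l_60)/l_50.
This is the probability of reaching 55 but not 60, conditional on being alive at 50: (l_55 − l_60) / l_50.
= (891,204 − 860,219) / 937,091 = 30,985 / 937,091 = 0.033065.

0.0331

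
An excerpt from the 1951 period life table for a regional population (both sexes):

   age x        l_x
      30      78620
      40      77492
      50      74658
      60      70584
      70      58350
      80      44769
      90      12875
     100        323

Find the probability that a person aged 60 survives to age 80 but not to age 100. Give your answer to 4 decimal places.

0.6297

This is the probability of reaching 80 but not 100, conditional on being alive at 60: (l_80 − l_100) / l_60.
= (44769 − 323) / 70584 = 44446 / 70584 = 0.629689.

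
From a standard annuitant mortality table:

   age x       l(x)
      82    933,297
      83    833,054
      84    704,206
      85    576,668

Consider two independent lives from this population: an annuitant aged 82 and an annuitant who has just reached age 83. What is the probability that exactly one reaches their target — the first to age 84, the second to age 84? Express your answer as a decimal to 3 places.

p₁ = l(84)/l(82) = 704,206/933,297 = 0.754536; p₂ = l(84)/l(83) = 704,206/833,054 = 0.845331.
P(exactly one) = p₁(1−p₂) + (1−p₁)p₂ = 0.116703 + 0.207498 = 0.324202.

0.324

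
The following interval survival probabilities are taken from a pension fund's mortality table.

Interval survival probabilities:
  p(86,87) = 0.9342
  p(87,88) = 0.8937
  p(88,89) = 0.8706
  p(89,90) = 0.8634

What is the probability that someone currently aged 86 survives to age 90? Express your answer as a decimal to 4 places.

0.6276

Survival from 86 to 90 is the product of surviving each interval: 0.9342 × 0.8937 × 0.8706 × 0.8634.
= 0.627570.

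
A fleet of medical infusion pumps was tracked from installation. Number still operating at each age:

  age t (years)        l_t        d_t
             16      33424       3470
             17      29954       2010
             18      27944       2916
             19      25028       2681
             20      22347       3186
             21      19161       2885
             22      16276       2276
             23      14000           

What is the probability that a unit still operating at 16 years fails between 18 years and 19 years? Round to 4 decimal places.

0.0872

This is the probability of reaching 18 but not 19, conditional on being operational at 16: (l_18 − l_19) / l_16.
= (27944 − 25028) / 33424 = 2916 / 33424 = 0.087243.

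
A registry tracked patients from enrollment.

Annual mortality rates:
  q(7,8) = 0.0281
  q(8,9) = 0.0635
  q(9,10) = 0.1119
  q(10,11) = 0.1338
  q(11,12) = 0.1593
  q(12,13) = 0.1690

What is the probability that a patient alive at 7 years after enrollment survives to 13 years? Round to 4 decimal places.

0.4892

Survival from 7 to 13 is the product of surviving each interval: (1 − 0.0281) × (1 − 0.0635) × (1 − 0.1119) × (1 − 0.1338) × (1 − 0.1593) × (1 − 0.1690).
= 0.9719 × 0.9365 × 0.8881 × 0.8662 × 0.8407 × 0.8310 = 0.489161.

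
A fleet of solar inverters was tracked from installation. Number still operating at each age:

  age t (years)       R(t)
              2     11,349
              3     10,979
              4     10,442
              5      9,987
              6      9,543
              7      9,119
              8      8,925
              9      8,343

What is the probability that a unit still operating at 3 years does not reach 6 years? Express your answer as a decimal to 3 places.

0.131

P(fail before 6 | operational at 3) = 1 − R(6)/R(3) = 1 − 9,543/10,979 = (1,436)/10,979 = 0.130795.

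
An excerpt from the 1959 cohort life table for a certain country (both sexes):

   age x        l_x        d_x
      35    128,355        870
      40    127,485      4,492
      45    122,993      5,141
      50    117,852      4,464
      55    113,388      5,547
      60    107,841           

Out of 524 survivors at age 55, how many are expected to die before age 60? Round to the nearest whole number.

The relevant probability is 1 − 107,841/113,388 = 0.048921.
Expected number = 524 × 0.048921 = 26.

26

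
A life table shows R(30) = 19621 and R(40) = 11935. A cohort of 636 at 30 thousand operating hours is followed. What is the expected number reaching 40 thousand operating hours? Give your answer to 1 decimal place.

The relevant probability is 11935/19621 = 0.608277.
Expected number = 636 × 0.608277 = 386.9.

386.9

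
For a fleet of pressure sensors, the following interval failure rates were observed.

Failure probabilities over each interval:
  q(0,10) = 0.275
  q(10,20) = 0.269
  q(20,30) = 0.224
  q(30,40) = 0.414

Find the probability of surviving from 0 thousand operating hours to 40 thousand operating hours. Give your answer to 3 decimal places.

0.241

Survival from 0 to 40 is the product of surviving each interval: (1 − 0.275) × (1 − 0.269) × (1 − 0.224) × (1 − 0.414).
= 0.725 × 0.731 × 0.776 × 0.586 = 0.240999.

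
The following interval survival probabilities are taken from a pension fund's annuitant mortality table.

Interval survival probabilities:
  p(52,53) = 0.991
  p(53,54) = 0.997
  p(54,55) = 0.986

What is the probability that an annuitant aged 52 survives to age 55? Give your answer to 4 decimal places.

0.9742

Chaining the interval survival probabilities: 0.991 × 0.997 × 0.986.
= 0.974195.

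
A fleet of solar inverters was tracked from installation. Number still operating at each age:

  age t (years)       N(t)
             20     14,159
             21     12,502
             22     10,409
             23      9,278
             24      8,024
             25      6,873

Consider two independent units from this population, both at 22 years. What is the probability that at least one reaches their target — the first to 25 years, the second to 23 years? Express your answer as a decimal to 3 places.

p₁ = N(25)/N(22) = 6,873/10,409 = 0.660294; p₂ = N(23)/N(22) = 9,278/10,409 = 0.891344.
P(at least one) = 1 − (1−p₁)(1−p₂) = 1 − 0.339706 × 0.108656 = 0.963089.

0.963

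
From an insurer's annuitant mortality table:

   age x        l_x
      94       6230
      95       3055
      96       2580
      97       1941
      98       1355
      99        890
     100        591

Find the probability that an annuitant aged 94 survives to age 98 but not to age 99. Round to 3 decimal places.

This is the probability of reaching 98 but not 99, conditional on being alive at 94: (l_98 − l_99) / l_94.
= (1355 − 890) / 6230 = 465 / 6230 = 0.074639.

0.075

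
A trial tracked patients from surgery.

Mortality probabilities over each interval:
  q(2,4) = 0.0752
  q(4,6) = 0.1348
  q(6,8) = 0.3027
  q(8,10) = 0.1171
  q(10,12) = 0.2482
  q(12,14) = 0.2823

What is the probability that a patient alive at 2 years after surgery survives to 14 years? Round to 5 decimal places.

P(survive 2→14) = (1 − 0.0752) × (1 − 0.1348) × (1 − 0.3027) × (1 − 0.1171) × (1 − 0.2482) × (1 − 0.2823).
= 0.9248 × 0.8652 × 0.6973 × 0.8829 × 0.7518 × 0.7177 = 0.265791.

0.26579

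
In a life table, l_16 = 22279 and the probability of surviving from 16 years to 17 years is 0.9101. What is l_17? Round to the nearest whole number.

l_17 = l_16 × p = 22279 × 0.9101 = 20276.

20276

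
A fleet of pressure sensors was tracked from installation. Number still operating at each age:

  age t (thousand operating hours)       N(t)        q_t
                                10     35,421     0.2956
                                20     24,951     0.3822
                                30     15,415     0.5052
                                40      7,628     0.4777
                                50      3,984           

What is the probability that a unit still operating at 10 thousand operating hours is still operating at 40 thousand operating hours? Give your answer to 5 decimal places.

The conditional survival probability is N(40)/N(10) = 7,628/35,421 = 0.215352.

0.21535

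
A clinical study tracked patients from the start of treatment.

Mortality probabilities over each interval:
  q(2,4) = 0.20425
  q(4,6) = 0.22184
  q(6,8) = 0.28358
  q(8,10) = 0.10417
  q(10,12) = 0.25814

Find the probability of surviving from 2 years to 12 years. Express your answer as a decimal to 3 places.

0.295

The overall survival probability is (1 − 0.20425) × (1 − 0.22184) × (1 − 0.28358) × (1 − 0.10417) × (1 − 0.25814).
= 0.79575 × 0.77816 × 0.71642 × 0.89583 × 0.74186 = 0.294823.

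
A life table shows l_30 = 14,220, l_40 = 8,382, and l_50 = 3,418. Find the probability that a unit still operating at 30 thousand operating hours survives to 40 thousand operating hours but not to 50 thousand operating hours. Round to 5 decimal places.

0.34909

This is the probability of reaching 40 but not 50, conditional on being operational at 30: (l_40 − l_50) / l_30.
= (8,382 − 3,418) / 14,220 = 4,964 / 14,220 = 0.349086.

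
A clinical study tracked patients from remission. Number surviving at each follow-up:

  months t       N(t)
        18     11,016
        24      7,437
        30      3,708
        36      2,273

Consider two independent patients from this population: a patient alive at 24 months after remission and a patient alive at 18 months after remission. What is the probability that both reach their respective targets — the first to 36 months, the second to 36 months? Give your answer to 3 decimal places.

0.063

p₁ = N(36)/N(24) = 2,273/7,437 = 0.305634; p₂ = N(36)/N(18) = 2,273/11,016 = 0.206336.
P(both) = p₁ × p₂ = 0.305634 × 0.206336 = 0.063063.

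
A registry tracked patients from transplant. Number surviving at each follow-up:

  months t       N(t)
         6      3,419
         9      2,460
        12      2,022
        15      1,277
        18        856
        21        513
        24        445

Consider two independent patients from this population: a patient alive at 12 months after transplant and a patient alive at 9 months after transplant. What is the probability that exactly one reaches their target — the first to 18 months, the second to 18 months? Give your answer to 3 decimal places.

0.477

p₁ = N(18)/N(12) = 856/2,022 = 0.423343; p₂ = N(18)/N(9) = 856/2,460 = 0.347967.
P(exactly one) = p₁(1−p₂) + (1−p₁)p₂ = 0.276034 + 0.200658 = 0.476691.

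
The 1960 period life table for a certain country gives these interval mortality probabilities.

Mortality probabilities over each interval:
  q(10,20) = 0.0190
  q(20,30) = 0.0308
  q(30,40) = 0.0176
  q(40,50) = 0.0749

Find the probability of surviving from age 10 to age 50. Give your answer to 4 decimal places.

0.8641

Chaining the interval survival probabilities: (1 − 0.0190) × (1 − 0.0308) × (1 − 0.0176) × (1 − 0.0749).
= 0.9810 × 0.9692 × 0.9824 × 0.9251 = 0.864091.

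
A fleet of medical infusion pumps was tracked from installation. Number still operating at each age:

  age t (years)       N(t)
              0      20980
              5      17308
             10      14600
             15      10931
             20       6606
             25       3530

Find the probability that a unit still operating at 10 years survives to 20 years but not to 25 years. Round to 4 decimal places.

0.2107

This is the probability of reaching 20 but not 25, conditional on being operational at 10: (N(20) − N(25)) / N(10).
= (6606 − 3530) / 14600 = 3076 / 14600 = 0.210685.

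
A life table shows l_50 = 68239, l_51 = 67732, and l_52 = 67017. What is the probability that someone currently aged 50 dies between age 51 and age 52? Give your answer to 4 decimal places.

We want 1|1q50 = (l_51 − l_52)/l_50.
This is the probability of reaching 51 but not 52, conditional on being alive at 50: (l_51 − l_52) / l_50.
= (67732 − 67017) / 68239 = 715 / 68239 = 0.010478.

0.0105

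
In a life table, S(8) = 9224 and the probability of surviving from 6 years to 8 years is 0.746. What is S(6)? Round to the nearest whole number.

12365

S(6) = S(8) / p = 9224 / 0.746 = 12365.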